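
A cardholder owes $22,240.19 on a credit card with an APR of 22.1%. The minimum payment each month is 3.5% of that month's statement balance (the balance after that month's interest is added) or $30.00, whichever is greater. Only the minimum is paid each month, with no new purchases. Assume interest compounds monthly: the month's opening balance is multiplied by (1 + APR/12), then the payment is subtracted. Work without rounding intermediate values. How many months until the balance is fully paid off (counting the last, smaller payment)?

229 months

Monthly rate r = 22.1%/12 = 1.84167% = 0.0184167.
While 3.5% of the post-interest balance exceeds $30.00, each month B ← (B·(1+r))·(1 − 0.035), i.e. B shrinks by the factor (1+r)·0.965 = 0.98277.
This holds for months 1–189. Entering month 190 the balance is $833.14; 3.5% of the post-interest balance is now below $30.00, so the flat $30.00 minimum applies from here.
From month 190 a fixed $30.00 at rate r clears $833.14 in 40 more payments. Total: 189 + 40 = 229 months.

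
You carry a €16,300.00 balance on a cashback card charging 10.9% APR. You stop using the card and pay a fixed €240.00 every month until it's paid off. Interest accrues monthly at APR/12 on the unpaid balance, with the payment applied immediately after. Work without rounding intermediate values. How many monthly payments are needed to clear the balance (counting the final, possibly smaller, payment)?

107 months

Monthly rate r = 10.9%/12 = 0.908333% = 0.00908333.
Recurrence: B ← B·(1+r) − €240.00.
Month 1: interest €148.06; balance after payment €16,208.06.
Month 2: interest €147.22; balance after payment €16,115.28.
Closed form: n = −ln(1 − rB₀/P)/ln(1+r) = −ln(0.38309)/ln(1.00908) ≈ 106.110, so the balance reaches zero during payment 107.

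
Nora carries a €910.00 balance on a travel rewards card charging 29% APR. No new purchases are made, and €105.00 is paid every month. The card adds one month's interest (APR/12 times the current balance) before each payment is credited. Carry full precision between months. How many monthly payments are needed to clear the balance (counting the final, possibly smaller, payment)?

Monthly rate r = 29%/12 = 2.41667% = 0.0241667.
Recurrence: B ← B·(1+r) − €105.00.
Month 1: interest €21.99; balance after payment €826.99.
Month 2: interest €19.99; balance after payment €741.98.
Closed form: n = −ln(1 − rB₀/P)/ln(1+r) = −ln(0.79056)/ln(1.02417) ≈ 9.842, so the balance reaches zero during payment 10.

10 months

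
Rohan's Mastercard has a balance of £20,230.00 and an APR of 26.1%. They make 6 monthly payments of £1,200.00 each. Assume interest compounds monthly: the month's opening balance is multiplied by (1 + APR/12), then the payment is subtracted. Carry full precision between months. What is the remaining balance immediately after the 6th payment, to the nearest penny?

Monthly rate r = 26.1%/12 = 2.175% = 0.02175.
Each month: B ← B·(1+r) − £1,200.00.
Month 1: interest £440.00; balance after payment £19,470.00.
Month 2: interest £423.47; balance after payment £18,693.48.
Month 3: interest £406.58; balance after payment £17,900.06.
Month 4: interest £389.33; balance after payment £17,089.38.
Month 5: interest £371.69; balance after payment £16,261.08.
Month 6: interest £353.68; balance after payment £15,414.76.

£15,414.76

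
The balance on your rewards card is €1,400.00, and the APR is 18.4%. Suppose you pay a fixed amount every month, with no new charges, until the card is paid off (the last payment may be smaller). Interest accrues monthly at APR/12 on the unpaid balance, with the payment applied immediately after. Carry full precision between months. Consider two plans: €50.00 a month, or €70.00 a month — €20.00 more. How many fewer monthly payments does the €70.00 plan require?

12 fewer payments

Monthly rate r = 18.4%/12 = 1.53333% = 0.0153333.
At €50.00/mo: n = ⌈−ln(1 − rB₀/P)/ln(1+r)⌉ = 37 payments (last €43.22); total interest = total paid − €1,400.00 = €443.22.
At €70.00/mo: 25 payments (last €4.81); total interest €284.81.
Payments saved = 37 − 25 = 12.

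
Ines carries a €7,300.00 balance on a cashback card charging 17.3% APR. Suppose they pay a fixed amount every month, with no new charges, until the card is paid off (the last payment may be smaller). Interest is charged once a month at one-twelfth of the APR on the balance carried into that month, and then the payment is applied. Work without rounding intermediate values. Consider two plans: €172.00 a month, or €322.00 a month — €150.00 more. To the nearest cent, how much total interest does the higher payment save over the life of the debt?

Monthly rate r = 17.3%/12 = 1.44167% = 0.0144167.
At €172.00/mo: n = ⌈−ln(1 − rB₀/P)/ln(1+r)⌉ = 67 payments (last €20.66); total interest = total paid − €7,300.00 = €4,072.66.
At €322.00/mo: 28 payments (last €209.68); total interest €1,603.68.
Interest saved = €4,072.66 − €1,603.68 = €2,468.98.

€2,468.98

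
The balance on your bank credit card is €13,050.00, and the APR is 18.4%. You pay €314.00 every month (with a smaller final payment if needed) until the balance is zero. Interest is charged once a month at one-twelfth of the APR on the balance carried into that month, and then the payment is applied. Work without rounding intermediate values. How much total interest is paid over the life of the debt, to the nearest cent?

Monthly rate r = 18.4%/12 = 1.53333% = 0.0153333.
Payoff takes n = ⌈−ln(1 − rB₀/P)/ln(1+r)⌉ = ⌈66.641⌉ = 67 payments; the last is €201.79.
Total paid = 66·€314.00 + €201.79 = €20,925.79.
Total interest = total paid − principal = €20,925.79 − €13,050.00 = €7,875.79.

€7,875.79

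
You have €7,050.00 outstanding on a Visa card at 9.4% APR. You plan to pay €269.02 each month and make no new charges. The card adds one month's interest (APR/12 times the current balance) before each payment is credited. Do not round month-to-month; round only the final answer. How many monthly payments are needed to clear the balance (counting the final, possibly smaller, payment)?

Monthly rate r = 9.4%/12 = 0.783333% = 0.00783333.
Recurrence: B ← B·(1+r) − €269.02.
Month 1: interest €55.22; balance after payment €6,836.20.
Month 2: interest €53.55; balance after payment €6,620.74.
Closed form: n = −ln(1 − rB₀/P)/ln(1+r) = −ln(0.79472)/ln(1.00783) ≈ 29.447, so the balance reaches zero during payment 30.

30 months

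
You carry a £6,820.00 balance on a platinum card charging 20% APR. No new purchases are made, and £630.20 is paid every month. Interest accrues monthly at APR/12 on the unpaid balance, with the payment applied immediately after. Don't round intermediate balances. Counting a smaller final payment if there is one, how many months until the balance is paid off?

13 payments

Monthly rate r = 20%/12 = 1.66667% = 0.0166667.
Recurrence: B ← B·(1+r) − £630.20.
Month 1: interest £113.67; balance after payment £6,303.47.
Month 2: interest £105.06; balance after payment £5,778.32.
Closed form: n = −ln(1 − rB₀/P)/ln(1+r) = −ln(0.81963)/ln(1.01667) ≈ 12.033, so the balance reaches zero during payment 13.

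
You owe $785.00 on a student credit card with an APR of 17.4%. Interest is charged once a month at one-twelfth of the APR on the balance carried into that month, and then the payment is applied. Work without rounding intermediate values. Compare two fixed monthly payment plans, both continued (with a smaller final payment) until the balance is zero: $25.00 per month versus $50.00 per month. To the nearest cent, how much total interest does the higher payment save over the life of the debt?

Monthly rate r = 17.4%/12 = 1.45% = 0.0145.
At $25.00/mo: n = ⌈−ln(1 − rB₀/P)/ln(1+r)⌉ = 43 payments (last $5.05); total interest = total paid − $785.00 = $270.05.
At $50.00/mo: 18 payments (last $47.21); total interest $112.21.
Interest saved = $270.05 − $112.21 = $157.84.

$157.84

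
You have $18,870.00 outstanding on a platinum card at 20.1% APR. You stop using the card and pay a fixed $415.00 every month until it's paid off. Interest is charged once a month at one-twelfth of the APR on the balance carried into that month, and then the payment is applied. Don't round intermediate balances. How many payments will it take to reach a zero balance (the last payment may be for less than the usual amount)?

87 payments

Monthly rate r = 20.1%/12 = 1.675% = 0.01675.
Recurrence: B ← B·(1+r) − $415.00.
Month 1: interest $316.07; balance after payment $18,771.07.
Month 2: interest $314.42; balance after payment $18,670.49.
Closed form: n = −ln(1 − rB₀/P)/ln(1+r) = −ln(0.23838)/ln(1.01675) ≈ 86.320, so the balance reaches zero during payment 87.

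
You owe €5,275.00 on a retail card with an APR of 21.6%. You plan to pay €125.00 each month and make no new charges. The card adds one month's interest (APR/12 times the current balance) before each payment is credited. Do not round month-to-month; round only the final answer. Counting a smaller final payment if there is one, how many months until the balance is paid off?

80 payments

Monthly rate r = 21.6%/12 = 1.8% = 0.018.
Recurrence: B ← B·(1+r) − €125.00.
Month 1: interest €94.95; balance after payment €5,244.95.
Month 2: interest €94.41; balance after payment €5,214.36.
Closed form: n = −ln(1 − rB₀/P)/ln(1+r) = −ln(0.2404)/ln(1.018) ≈ 79.902, so the balance reaches zero during payment 80.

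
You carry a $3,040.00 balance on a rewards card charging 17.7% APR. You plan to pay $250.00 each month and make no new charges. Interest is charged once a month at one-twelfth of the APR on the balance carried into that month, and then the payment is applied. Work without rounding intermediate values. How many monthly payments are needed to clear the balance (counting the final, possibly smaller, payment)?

14 months

Monthly rate r = 17.7%/12 = 1.475% = 0.01475.
Recurrence: B ← B·(1+r) − $250.00.
Month 1: interest $44.84; balance after payment $2,834.84.
Month 2: interest $41.81; balance after payment $2,626.65.
Closed form: n = −ln(1 − rB₀/P)/ln(1+r) = −ln(0.82064)/ln(1.01475) ≈ 13.500, so the balance reaches zero during payment 14.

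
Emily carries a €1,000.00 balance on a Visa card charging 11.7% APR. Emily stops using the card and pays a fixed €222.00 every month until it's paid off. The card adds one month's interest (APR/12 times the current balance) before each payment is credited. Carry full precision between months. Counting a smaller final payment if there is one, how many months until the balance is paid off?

5 months

Monthly rate r = 11.7%/12 = 0.975% = 0.00975.
Recurrence: B ← B·(1+r) − €222.00.
Month 1: interest €9.75; balance after payment €787.75.
Month 2: interest €7.68; balance after payment €573.43.
Month 3: interest €5.59; balance after payment €357.02.
Month 4: interest €3.48; balance after payment €138.50.
Month 5: interest €1.35; balance after payment €0.00.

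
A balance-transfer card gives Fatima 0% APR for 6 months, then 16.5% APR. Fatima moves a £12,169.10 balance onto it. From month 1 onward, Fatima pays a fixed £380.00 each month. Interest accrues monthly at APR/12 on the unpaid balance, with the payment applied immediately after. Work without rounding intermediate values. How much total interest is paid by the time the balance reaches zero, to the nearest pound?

Promo months 1–6 at r₀ = 0%/12 = 0; months 7+ at r₁ = 16.5%/12 = 0.01375.
After month 6 (no interest yet): B = £12,169.10 − 6·£380.00 = £9,889.10.
Then at r₁ with £380.00/mo: n₂ = −ln(1 − r₁·B/P)/ln(1+r₁) ≈ 32.43 → 33 more payments.
Total paid = 38·£380.00 + £164.77 = £14,604.77; interest = £14,604.77 − £12,169.10 = £2,435.67.

£2,436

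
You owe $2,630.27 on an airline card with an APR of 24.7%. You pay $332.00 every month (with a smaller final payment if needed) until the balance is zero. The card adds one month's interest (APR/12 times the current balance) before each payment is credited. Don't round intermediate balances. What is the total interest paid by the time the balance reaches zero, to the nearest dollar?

$271

Monthly rate r = 24.7%/12 = 2.05833% = 0.0205833.
Payoff takes n = ⌈−ln(1 − rB₀/P)/ln(1+r)⌉ = ⌈8.737⌉ = 9 payments; the last is $245.43.
Total paid = 8·$332.00 + $245.43 = $2,901.43.
Total interest = total paid − principal = $2,901.43 − $2,630.27 = $271.16.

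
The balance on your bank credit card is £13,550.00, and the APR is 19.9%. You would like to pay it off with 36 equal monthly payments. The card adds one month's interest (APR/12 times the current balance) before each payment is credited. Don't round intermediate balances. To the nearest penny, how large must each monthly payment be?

Monthly rate r = 19.9%/12 = 1.65833% = 0.0165833.
Level-payment amortization: P = B₀·r / (1 − (1+r)^(−n)) = 13550.00·0.0165833 / (1 − 1.01658^(−36)).
Denominator 1 − (1+r)^(−36) = 0.446837755.
P = 224.704 / 0.446837755 ≈ 502.88.

£502.88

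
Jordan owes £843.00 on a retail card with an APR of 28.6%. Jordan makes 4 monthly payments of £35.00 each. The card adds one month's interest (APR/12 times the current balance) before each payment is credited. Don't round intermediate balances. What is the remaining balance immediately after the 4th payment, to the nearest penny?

£781.20

Monthly rate r = 28.6%/12 = 2.38333% = 0.0238333.
Each month: B ← B·(1+r) − £35.00.
Month 1: interest £20.09; balance after payment £828.09.
Month 2: interest £19.74; balance after payment £812.83.
Month 3: interest £19.37; balance after payment £797.20.
Month 4: interest £19.00; balance after payment £781.20.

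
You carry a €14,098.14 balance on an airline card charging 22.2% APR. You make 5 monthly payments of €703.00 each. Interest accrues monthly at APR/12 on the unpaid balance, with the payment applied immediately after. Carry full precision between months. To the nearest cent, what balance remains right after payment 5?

Monthly rate r = 22.2%/12 = 1.85% = 0.0185.
Each month: B ← B·(1+r) − €703.00.
Month 1: interest €260.82; balance after payment €13,655.96.
Month 2: interest €252.64; balance after payment €13,205.59.
Month 3: interest €244.30; balance after payment €12,746.89.
Month 4: interest €235.82; balance after payment €12,279.71.
Month 5: interest €227.17; balance after payment €11,803.89.

€11,803.89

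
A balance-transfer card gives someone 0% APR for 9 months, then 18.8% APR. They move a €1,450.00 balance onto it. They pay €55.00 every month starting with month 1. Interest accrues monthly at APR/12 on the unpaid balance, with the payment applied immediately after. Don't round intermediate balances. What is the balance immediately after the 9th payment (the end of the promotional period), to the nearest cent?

€955.00

Promo months 1–9 at r₀ = 0%/12 = 0; months 10+ at r₁ = 18.8%/12 = 0.0156667.
After month 9 (no interest yet): B = €1,450.00 − 9·€55.00 = €955.00.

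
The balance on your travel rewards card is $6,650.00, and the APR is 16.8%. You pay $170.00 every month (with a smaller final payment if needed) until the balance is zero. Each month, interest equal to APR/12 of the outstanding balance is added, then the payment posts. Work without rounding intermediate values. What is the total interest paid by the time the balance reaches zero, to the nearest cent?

Monthly rate r = 16.8%/12 = 1.4% = 0.014.
Payoff takes n = ⌈−ln(1 − rB₀/P)/ln(1+r)⌉ = ⌈57.059⌉ = 58 payments; the last is $10.18.
Total paid = 57·$170.00 + $10.18 = $9,700.18.
Total interest = total paid − principal = $9,700.18 − $6,650.00 = $3,050.18.

$3,050.18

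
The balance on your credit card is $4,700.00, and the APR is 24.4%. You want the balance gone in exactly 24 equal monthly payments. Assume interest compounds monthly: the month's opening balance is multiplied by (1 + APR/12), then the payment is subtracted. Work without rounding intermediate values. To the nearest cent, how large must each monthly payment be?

Monthly rate r = 24.4%/12 = 2.03333% = 0.0203333.
Level-payment amortization: P = B₀·r / (1 − (1+r)^(−n)) = 4700.00·0.0203333 / (1 − 1.02033^(−24)).
Denominator 1 − (1+r)^(−24) = 0.383134896.
P = 95.5667 / 0.383134896 ≈ 249.43.

$249.43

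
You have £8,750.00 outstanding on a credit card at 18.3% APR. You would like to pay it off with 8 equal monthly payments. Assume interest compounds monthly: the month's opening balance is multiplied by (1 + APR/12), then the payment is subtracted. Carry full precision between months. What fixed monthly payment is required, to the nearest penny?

£1,170.13

Monthly rate r = 18.3%/12 = 1.525% = 0.01525.
Level-payment amortization: P = B₀·r / (1 − (1+r)^(−n)) = 8750.00·0.01525 / (1 − 1.01525^(−8)).
Denominator 1 − (1+r)^(−8) = 0.114036124.
P = 133.438 / 0.114036124 ≈ 1170.13.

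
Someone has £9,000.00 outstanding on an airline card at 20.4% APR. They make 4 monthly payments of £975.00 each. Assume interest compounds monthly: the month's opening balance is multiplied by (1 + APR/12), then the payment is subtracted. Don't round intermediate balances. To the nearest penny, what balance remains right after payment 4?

£5,627.20

Monthly rate r = 20.4%/12 = 1.7% = 0.017.
Each month: B ← B·(1+r) − £975.00.
Month 1: interest £153.00; balance after payment £8,178.00.
Month 2: interest £139.03; balance after payment £7,342.03.
Month 3: interest £124.81; balance after payment £6,491.84.
Month 4: interest £110.36; balance after payment £5,627.20.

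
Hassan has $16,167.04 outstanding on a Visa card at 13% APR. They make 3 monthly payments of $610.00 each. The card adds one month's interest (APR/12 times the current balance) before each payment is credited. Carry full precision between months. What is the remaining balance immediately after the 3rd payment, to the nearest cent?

Monthly rate r = 13%/12 = 1.08333% = 0.0108333.
Each month: B ← B·(1+r) − $610.00.
Month 1: interest $175.14; balance after payment $15,732.18.
Month 2: interest $170.43; balance after payment $15,292.61.
Month 3: interest $165.67; balance after payment $14,848.28.

$14,848.28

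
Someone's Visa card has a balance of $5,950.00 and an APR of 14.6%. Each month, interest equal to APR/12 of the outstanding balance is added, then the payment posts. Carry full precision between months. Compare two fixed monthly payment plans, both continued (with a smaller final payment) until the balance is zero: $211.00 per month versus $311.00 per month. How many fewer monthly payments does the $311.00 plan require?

Monthly rate r = 14.6%/12 = 1.21667% = 0.0121667.
At $211.00/mo: n = ⌈−ln(1 − rB₀/P)/ln(1+r)⌉ = 35 payments (last $157.89); total interest = total paid − $5,950.00 = $1,381.89.
At $311.00/mo: 22 payments (last $283.33); total interest $864.33.
Payments saved = 35 − 22 = 13.

13 fewer payments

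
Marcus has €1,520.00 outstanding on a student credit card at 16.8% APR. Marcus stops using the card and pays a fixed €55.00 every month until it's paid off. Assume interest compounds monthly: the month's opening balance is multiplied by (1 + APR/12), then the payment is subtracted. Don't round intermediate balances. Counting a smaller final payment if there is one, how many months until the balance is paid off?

36 months

Monthly rate r = 16.8%/12 = 1.4% = 0.014.
Recurrence: B ← B·(1+r) − €55.00.
Month 1: interest €21.28; balance after payment €1,486.28.
Month 2: interest €20.81; balance after payment €1,452.09.
Closed form: n = −ln(1 − rB₀/P)/ln(1+r) = −ln(0.61309)/ln(1.014) ≈ 35.190, so the balance reaches zero during payment 36.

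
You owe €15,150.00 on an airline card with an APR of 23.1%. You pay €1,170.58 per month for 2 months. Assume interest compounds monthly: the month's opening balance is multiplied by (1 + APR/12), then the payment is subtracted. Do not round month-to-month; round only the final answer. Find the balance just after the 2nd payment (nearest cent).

Monthly rate r = 23.1%/12 = 1.925% = 0.01925.
Each month: B ← B·(1+r) − €1,170.58.
Month 1: interest €291.64; balance after payment €14,271.06.
Month 2: interest €274.72; balance after payment €13,375.20.

€13,375.20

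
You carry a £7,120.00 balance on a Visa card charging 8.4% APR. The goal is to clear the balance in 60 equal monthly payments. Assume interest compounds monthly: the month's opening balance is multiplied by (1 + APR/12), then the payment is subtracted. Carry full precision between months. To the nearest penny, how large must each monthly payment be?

Monthly rate r = 8.4%/12 = 0.7% = 0.007.
Level-payment amortization: P = B₀·r / (1 − (1+r)^(−n)) = 7120.00·0.007 / (1 − 1.007^(−60)).
Denominator 1 − (1+r)^(−60) = 0.341991101.
P = 49.84 / 0.341991101 ≈ 145.73.

£145.73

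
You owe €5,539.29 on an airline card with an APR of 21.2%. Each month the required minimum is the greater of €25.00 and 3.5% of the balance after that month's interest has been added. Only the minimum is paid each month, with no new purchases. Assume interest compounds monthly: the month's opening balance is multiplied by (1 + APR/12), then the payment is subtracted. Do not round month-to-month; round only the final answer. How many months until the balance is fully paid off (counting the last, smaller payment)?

154 months

Monthly rate r = 21.2%/12 = 1.76667% = 0.0176667.
While 3.5% of the post-interest balance exceeds €25.00, each month B ← (B·(1+r))·(1 − 0.035), i.e. B shrinks by the factor (1+r)·0.965 = 0.98205.
This holds for months 1–115. Entering month 116 the balance is €689.82; 3.5% of the post-interest balance is now below €25.00, so the flat €25.00 minimum applies from here.
From month 116 a fixed €25.00 at rate r clears €689.82 in 39 more payments. Total: 115 + 39 = 154 months.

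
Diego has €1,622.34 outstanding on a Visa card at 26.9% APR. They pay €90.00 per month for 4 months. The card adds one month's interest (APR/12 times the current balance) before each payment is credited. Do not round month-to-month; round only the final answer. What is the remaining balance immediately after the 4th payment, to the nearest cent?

€1,400.49

Monthly rate r = 26.9%/12 = 2.24167% = 0.0224167.
Each month: B ← B·(1+r) − €90.00.
Month 1: interest €36.37; balance after payment €1,568.71.
Month 2: interest €35.17; balance after payment €1,513.87.
Month 3: interest €33.94; balance after payment €1,457.81.
Month 4: interest €32.68; balance after payment €1,400.49.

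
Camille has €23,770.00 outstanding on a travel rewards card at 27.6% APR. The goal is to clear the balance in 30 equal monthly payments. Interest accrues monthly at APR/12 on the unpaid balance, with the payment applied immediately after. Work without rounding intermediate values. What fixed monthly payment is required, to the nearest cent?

€1,105.61

Monthly rate r = 27.6%/12 = 2.3% = 0.023.
Level-payment amortization: P = B₀·r / (1 − (1+r)^(−n)) = 23770.00·0.023 / (1 − 1.023^(−30)).
Denominator 1 − (1+r)^(−30) = 0.49448856.
P = 546.71 / 0.49448856 ≈ 1105.61.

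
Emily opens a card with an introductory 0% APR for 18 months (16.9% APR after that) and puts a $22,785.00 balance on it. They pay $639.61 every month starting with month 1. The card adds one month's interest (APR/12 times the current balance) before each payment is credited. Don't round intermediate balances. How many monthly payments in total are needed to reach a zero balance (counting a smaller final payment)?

Promo months 1–18 at r₀ = 0%/12 = 0; months 19+ at r₁ = 16.9%/12 = 0.0140833.
After month 18 (no interest yet): B = $22,785.00 − 18·$639.61 = $11,272.02.
Then at r₁ with $639.61/mo: n₂ = −ln(1 − r₁·B/P)/ln(1+r₁) ≈ 20.40 → 21 more payments.

39 payments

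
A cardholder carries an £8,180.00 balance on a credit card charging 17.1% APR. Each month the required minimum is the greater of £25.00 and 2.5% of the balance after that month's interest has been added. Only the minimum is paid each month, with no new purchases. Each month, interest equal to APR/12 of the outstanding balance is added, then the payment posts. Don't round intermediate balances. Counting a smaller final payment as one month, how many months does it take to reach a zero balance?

Monthly rate r = 17.1%/12 = 1.425% = 0.01425.
While 2.5% of the post-interest balance exceeds £25.00, each month B ← (B·(1+r))·(1 − 0.025), i.e. B shrinks by the factor (1+r)·0.975 = 0.98889.
This holds for months 1–190. Entering month 191 the balance is £979.90; 2.5% of the post-interest balance is now below £25.00, so the flat £25.00 minimum applies from here.
From month 191 a fixed £25.00 at rate r clears £979.90 in 58 more payments. Total: 190 + 58 = 248 months.

248 months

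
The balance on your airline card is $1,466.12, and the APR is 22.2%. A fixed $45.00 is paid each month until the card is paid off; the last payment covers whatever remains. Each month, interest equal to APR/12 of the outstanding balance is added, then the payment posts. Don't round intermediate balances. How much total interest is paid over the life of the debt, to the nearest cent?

Monthly rate r = 22.2%/12 = 1.85% = 0.0185.
Payoff takes n = ⌈−ln(1 − rB₀/P)/ln(1+r)⌉ = ⌈50.361⌉ = 51 payments; the last is $16.33.
Total paid = 50·$45.00 + $16.33 = $2,266.33.
Total interest = total paid − principal = $2,266.33 − $1,466.12 = $800.21.

$800.21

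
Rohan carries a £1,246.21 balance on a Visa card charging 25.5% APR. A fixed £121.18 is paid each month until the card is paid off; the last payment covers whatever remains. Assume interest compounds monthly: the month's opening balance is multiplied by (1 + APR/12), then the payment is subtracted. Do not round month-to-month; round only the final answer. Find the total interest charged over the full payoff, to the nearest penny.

£175.10

Monthly rate r = 25.5%/12 = 2.125% = 0.02125.
Payoff takes n = ⌈−ln(1 − rB₀/P)/ln(1+r)⌉ = ⌈11.727⌉ = 12 payments; the last is £88.33.
Total paid = 11·£121.18 + £88.33 = £1,421.31.
Total interest = total paid − principal = £1,421.31 − £1,246.21 = £175.10.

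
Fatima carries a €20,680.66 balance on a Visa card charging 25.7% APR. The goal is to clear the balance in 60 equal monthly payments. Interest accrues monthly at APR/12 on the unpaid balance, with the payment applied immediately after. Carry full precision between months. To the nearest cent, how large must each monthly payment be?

Monthly rate r = 25.7%/12 = 2.14167% = 0.0214167.
Level-payment amortization: P = B₀·r / (1 − (1+r)^(−n)) = 20680.66·0.0214167 / (1 − 1.02142^(−60)).
Denominator 1 − (1+r)^(−60) = 0.719570565.
P = 442.911 / 0.719570565 ≈ 615.52.

€615.52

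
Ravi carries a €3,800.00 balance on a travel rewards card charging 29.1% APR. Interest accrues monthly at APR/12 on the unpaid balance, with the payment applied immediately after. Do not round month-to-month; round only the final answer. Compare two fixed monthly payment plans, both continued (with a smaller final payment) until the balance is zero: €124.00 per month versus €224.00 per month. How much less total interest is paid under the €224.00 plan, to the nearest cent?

Monthly rate r = 29.1%/12 = 2.425% = 0.02425.
At €124.00/mo: n = ⌈−ln(1 − rB₀/P)/ln(1+r)⌉ = 57 payments (last €90.59); total interest = total paid − €3,800.00 = €3,234.59.
At €224.00/mo: 23 payments (last €26.90); total interest €1,154.90.
Interest saved = €3,234.59 − €1,154.90 = €2,079.69.

€2,079.69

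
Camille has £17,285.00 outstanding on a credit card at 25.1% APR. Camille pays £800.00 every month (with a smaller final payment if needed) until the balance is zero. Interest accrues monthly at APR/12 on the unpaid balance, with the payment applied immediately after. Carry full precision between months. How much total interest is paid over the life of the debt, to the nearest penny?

£5,955.08

Monthly rate r = 25.1%/12 = 2.09167% = 0.0209167.
Payoff takes n = ⌈−ln(1 − rB₀/P)/ln(1+r)⌉ = ⌈29.050⌉ = 30 payments; the last is £40.08.
Total paid = 29·£800.00 + £40.08 = £23,240.08.
Total interest = total paid − principal = £23,240.08 − £17,285.00 = £5,955.08.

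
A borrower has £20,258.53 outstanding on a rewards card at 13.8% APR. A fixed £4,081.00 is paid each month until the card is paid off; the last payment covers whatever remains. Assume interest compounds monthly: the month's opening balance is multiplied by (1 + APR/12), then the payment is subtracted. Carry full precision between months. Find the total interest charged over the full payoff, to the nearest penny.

Monthly rate r = 13.8%/12 = 1.15% = 0.0115.
Payoff takes n = ⌈−ln(1 − rB₀/P)/ln(1+r)⌉ = ⌈5.141⌉ = 6 payments; the last is £577.32.
Total paid = 5·£4,081.00 + £577.32 = £20,982.32.
Total interest = total paid − principal = £20,982.32 − £20,258.53 = £723.79.

£723.79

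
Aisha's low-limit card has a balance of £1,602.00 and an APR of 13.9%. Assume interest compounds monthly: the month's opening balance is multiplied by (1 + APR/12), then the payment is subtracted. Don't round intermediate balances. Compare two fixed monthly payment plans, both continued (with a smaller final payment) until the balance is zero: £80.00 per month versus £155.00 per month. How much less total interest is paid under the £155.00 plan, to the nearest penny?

Monthly rate r = 13.9%/12 = 1.15833% = 0.0115833.
At £80.00/mo: n = ⌈−ln(1 − rB₀/P)/ln(1+r)⌉ = 23 payments (last £73.25); total interest = total paid − £1,602.00 = £231.25.
At £155.00/mo: 12 payments (last £11.23); total interest £114.23.
Interest saved = £231.25 − £114.23 = £117.02.

£117.02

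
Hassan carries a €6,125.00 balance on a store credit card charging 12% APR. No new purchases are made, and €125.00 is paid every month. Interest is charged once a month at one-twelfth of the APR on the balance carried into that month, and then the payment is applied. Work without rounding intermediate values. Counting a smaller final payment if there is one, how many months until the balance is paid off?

68 payments

Monthly rate r = 12%/12 = 1% = 0.01.
Recurrence: B ← B·(1+r) − €125.00.
Month 1: interest €61.25; balance after payment €6,061.25.
Month 2: interest €60.61; balance after payment €5,996.86.
Closed form: n = −ln(1 − rB₀/P)/ln(1+r) = −ln(0.51)/ln(1.01) ≈ 67.671, so the balance reaches zero during payment 68.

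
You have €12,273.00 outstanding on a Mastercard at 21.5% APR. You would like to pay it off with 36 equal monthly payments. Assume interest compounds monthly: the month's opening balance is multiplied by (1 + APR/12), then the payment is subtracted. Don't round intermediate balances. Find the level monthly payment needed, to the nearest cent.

Monthly rate r = 21.5%/12 = 1.79167% = 0.0179167.
Level-payment amortization: P = B₀·r / (1 − (1+r)^(−n)) = 12273.00·0.0179167 / (1 − 1.01792^(−36)).
Denominator 1 − (1+r)^(−36) = 0.472333053.
P = 219.891 / 0.472333053 ≈ 465.54.

€465.54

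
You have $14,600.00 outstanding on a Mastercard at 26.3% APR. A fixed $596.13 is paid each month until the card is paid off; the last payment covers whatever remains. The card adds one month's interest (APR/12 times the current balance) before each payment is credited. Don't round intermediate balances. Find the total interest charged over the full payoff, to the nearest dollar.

Monthly rate r = 26.3%/12 = 2.19167% = 0.0219167.
Payoff takes n = ⌈−ln(1 − rB₀/P)/ln(1+r)⌉ = ⌈35.495⌉ = 36 payments; the last is $296.61.
Total paid = 35·$596.13 + $296.61 = $21,161.16.
Total interest = total paid − principal = $21,161.16 − $14,600.00 = $6,561.16.

$6,561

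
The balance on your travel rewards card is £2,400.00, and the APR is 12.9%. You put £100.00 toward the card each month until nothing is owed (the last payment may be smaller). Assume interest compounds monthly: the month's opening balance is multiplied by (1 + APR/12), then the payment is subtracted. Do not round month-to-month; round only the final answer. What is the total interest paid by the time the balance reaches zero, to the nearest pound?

Monthly rate r = 12.9%/12 = 1.075% = 0.01075.
Payoff takes n = ⌈−ln(1 − rB₀/P)/ln(1+r)⌉ = ⌈27.908⌉ = 28 payments; the last is £90.81.
Total paid = 27·£100.00 + £90.81 = £2,790.81.
Total interest = total paid − principal = £2,790.81 − £2,400.00 = £390.81.

£391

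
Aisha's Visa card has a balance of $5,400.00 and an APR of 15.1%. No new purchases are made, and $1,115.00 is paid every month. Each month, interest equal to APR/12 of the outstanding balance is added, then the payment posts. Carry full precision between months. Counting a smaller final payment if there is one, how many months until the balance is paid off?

6 payments

Monthly rate r = 15.1%/12 = 1.25833% = 0.0125833.
Recurrence: B ← B·(1+r) − $1,115.00.
Month 1: interest $67.95; balance after payment $4,352.95.
Month 2: interest $54.77; balance after payment $3,292.72.
Month 3: interest $41.43; balance after payment $2,219.16.
Month 4: interest $27.92; balance after payment $1,132.08.
Month 5: interest $14.25; balance after payment $31.33.
Month 6: interest $0.39; balance after payment $0.00.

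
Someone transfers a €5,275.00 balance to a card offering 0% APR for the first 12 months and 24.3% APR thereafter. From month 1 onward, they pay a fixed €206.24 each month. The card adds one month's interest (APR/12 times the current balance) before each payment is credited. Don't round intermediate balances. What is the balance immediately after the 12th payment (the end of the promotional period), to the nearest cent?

€2,800.12

Promo months 1–12 at r₀ = 0%/12 = 0; months 13+ at r₁ = 24.3%/12 = 0.02025.
After month 12 (no interest yet): B = €5,275.00 − 12·€206.24 = €2,800.12.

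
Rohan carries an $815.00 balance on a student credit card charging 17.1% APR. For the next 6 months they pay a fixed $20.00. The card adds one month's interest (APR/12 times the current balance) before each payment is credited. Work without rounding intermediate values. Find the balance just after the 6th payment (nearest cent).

$762.86

Monthly rate r = 17.1%/12 = 1.425% = 0.01425.
Each month: B ← B·(1+r) − $20.00.
Month 1: interest $11.61; balance after payment $806.61.
Month 2: interest $11.49; balance after payment $798.11.
Month 3: interest $11.37; balance after payment $789.48.
Month 4: interest $11.25; balance after payment $780.73.
Month 5: interest $11.13; balance after payment $771.86.
Month 6: interest $11.00; balance after payment $762.86.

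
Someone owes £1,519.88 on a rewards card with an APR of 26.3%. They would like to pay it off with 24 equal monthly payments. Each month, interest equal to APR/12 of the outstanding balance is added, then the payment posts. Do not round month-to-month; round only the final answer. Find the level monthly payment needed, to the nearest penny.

£82.11

Monthly rate r = 26.3%/12 = 2.19167% = 0.0219167.
Level-payment amortization: P = B₀·r / (1 − (1+r)^(−n)) = 1519.88·0.0219167 / (1 − 1.02192^(−24)).
Denominator 1 − (1+r)^(−24) = 0.405668941.
P = 33.3107 / 0.405668941 ≈ 82.11.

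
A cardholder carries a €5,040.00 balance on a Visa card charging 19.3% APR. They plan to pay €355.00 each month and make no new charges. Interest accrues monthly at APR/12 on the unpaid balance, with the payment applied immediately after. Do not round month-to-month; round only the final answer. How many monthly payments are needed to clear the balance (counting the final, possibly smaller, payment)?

Monthly rate r = 19.3%/12 = 1.60833% = 0.0160833.
Recurrence: B ← B·(1+r) − €355.00.
Month 1: interest €81.06; balance after payment €4,766.06.
Month 2: interest €76.65; balance after payment €4,487.71.
Closed form: n = −ln(1 − rB₀/P)/ln(1+r) = −ln(0.77166)/ln(1.01608) ≈ 16.246, so the balance reaches zero during payment 17.

17 payments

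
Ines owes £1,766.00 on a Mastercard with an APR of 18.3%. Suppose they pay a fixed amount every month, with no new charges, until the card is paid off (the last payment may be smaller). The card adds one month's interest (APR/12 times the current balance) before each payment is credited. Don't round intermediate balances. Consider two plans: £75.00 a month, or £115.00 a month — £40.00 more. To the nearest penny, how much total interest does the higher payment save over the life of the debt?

Monthly rate r = 18.3%/12 = 1.525% = 0.01525.
At £75.00/mo: n = ⌈−ln(1 − rB₀/P)/ln(1+r)⌉ = 30 payments (last £29.62); total interest = total paid − £1,766.00 = £438.62.
At £115.00/mo: 18 payments (last £72.57); total interest £261.57.
Interest saved = £438.62 − £261.57 = £177.05.

£177.05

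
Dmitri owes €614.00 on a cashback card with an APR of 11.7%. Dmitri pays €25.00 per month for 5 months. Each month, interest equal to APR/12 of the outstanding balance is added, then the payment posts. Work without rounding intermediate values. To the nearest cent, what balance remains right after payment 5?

€517.06

Monthly rate r = 11.7%/12 = 0.975% = 0.00975.
Each month: B ← B·(1+r) − €25.00.
Month 1: interest €5.99; balance after payment €594.99.
Month 2: interest €5.80; balance after payment €575.79.
Month 3: interest €5.61; balance after payment €556.40.
Month 4: interest €5.42; balance after payment €536.83.
Month 5: interest €5.23; balance after payment €517.06.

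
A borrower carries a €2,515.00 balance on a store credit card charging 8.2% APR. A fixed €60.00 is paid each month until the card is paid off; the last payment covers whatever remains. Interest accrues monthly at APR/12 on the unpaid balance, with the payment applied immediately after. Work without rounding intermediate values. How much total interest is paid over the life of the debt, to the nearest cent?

€458.36

Monthly rate r = 8.2%/12 = 0.683333% = 0.00683333.
Payoff takes n = ⌈−ln(1 − rB₀/P)/ln(1+r)⌉ = ⌈49.555⌉ = 50 payments; the last is €33.36.
Total paid = 49·€60.00 + €33.36 = €2,973.36.
Total interest = total paid − principal = €2,973.36 − €2,515.00 = €458.36.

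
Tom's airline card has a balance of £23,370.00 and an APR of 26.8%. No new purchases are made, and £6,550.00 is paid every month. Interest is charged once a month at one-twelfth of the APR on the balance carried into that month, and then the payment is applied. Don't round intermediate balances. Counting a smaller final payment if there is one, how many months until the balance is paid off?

Monthly rate r = 26.8%/12 = 2.23333% = 0.0223333.
Recurrence: B ← B·(1+r) − £6,550.00.
Month 1: interest £521.93; balance after payment £17,341.93.
Month 2: interest £387.30; balance after payment £11,179.23.
Month 3: interest £249.67; balance after payment £4,878.90.
Month 4: interest £108.96; balance after payment £0.00.

4 payments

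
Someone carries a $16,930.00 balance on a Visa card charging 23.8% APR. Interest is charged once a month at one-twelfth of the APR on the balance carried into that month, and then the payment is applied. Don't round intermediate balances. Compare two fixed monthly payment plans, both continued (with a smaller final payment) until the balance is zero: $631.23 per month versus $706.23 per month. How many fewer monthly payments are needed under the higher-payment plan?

Monthly rate r = 23.8%/12 = 1.98333% = 0.0198333.
At $631.23/mo: n = ⌈−ln(1 − rB₀/P)/ln(1+r)⌉ = 39 payments (last $415.21); total interest = total paid − $16,930.00 = $7,471.95.
At $706.23/mo: 33 payments (last $603.67); total interest $6,273.03.
Payments saved = 39 − 33 = 6.

6 fewer payments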